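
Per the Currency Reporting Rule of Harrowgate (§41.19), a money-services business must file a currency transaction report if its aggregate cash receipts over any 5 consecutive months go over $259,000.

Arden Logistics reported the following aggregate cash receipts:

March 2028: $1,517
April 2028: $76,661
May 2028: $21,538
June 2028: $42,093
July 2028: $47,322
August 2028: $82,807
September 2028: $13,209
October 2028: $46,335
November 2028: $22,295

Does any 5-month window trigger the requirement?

Yes

March 2028–July 2028: $1,517 + $76,661 + $21,538 + $42,093 + $47,322 = $189,131 (under)
April 2028–August 2028: $76,661 + $21,538 + $42,093 + $47,322 + $82,807 = $270,421 (over)
May 2028–September 2028: $21,538 + $42,093 + $47,322 + $82,807 + $13,209 = $206,969 (under)
June 2028–October 2028: $42,093 + $47,322 + $82,807 + $13,209 + $46,335 = $231,766 (under)
July 2028–November 2028: $47,322 + $82,807 + $13,209 + $46,335 + $22,295 = $211,968 (under)
At least one window exceeds $259,000.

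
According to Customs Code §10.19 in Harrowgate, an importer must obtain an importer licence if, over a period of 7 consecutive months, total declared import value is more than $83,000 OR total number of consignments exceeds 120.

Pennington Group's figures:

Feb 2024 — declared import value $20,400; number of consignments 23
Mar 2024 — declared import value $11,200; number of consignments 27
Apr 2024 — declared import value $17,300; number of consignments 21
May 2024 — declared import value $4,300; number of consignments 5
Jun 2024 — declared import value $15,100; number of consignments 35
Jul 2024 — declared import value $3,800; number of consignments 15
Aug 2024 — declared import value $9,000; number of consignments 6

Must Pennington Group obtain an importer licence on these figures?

Yes

Total declared import value: $20,400 + $11,200 + $17,300 + $4,300 + $15,100 + $3,800 + $9,000 = $81,100 (≤ $83,000).
Total number of consignments: 23 + 27 + 21 + 5 + 35 + 15 + 6 = 132 (> 120).
The test is 'or': at least one threshold is exceeded.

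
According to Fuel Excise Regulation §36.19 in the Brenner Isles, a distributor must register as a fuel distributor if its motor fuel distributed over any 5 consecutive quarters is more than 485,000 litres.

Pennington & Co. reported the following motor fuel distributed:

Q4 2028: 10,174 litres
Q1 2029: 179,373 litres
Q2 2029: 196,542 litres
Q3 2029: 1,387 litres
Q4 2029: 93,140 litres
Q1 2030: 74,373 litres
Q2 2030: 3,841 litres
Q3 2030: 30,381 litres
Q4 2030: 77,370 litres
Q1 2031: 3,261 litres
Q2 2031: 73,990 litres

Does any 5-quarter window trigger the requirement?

Yes

Q4 2028–Q4 2029: 10,174 litres + 179,373 litres + 196,542 litres + 1,387 litres + 93,140 litres = 480,616 litres (under)
Q1 2029–Q1 2030: 179,373 litres + 196,542 litres + 1,387 litres + 93,140 litres + 74,373 litres = 544,815 litres (over)
Q2 2029–Q2 2030: 196,542 litres + 1,387 litres + 93,140 litres + 74,373 litres + 3,841 litres = 369,283 litres (under)
Q3 2029–Q3 2030: 1,387 litres + 93,140 litres + 74,373 litres + 3,841 litres + 30,381 litres = 203,122 litres (under)
Q4 2029–Q4 2030: 93,140 litres + 74,373 litres + 3,841 litres + 30,381 litres + 77,370 litres = 279,105 litres (under)
Q1 2030–Q1 2031: 74,373 litres + 3,841 litres + 30,381 litres + 77,370 litres + 3,261 litres = 189,226 litres (under)
Q2 2030–Q2 2031: 3,841 litres + 30,381 litres + 77,370 litres + 3,261 litres + 73,990 litres = 188,843 litres (under)
At least one window exceeds 485,000 litres.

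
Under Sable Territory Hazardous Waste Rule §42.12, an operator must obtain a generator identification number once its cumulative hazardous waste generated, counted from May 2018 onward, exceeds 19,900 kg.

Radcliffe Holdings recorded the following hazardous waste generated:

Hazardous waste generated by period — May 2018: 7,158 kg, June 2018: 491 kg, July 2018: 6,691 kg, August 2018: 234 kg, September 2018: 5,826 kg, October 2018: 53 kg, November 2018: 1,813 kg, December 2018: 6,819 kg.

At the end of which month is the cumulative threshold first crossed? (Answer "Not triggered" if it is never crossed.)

Through May 2018: 7,158 kg
Through June 2018: 7,649 kg
Through July 2018: 14,340 kg
Through August 2018: 14,574 kg
Through September 2018: 20,400 kg ← exceeds threshold

September 2018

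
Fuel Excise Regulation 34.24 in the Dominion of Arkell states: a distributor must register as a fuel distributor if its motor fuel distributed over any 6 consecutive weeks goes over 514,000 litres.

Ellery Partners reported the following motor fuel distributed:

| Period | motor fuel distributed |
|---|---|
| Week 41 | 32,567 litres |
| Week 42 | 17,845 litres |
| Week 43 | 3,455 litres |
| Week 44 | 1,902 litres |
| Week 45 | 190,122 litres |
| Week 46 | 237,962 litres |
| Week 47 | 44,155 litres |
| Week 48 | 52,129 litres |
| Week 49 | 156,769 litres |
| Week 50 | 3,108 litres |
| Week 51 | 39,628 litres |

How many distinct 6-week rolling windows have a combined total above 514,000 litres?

4

Week 41–Week 46: 32,567 litres + 17,845 litres + 3,455 litres + 1,902 litres + 190,122 litres + 237,962 litres = 483,853 litres (under)
Week 42–Week 47: 17,845 litres + 3,455 litres + 1,902 litres + 190,122 litres + 237,962 litres + 44,155 litres = 495,441 litres (under)
Week 43–Week 48: 3,455 litres + 1,902 litres + 190,122 litres + 237,962 litres + 44,155 litres + 52,129 litres = 529,725 litres (over)
Week 44–Week 49: 1,902 litres + 190,122 litres + 237,962 litres + 44,155 litres + 52,129 litres + 156,769 litres = 683,039 litres (over)
Week 45–Week 50: 190,122 litres + 237,962 litres + 44,155 litres + 52,129 litres + 156,769 litres + 3,108 litres = 684,245 litres (over)
Week 46–Week 51: 237,962 litres + 44,155 litres + 52,129 litres + 156,769 litres + 3,108 litres + 39,628 litres = 533,751 litres (over)
4 windows exceed the threshold.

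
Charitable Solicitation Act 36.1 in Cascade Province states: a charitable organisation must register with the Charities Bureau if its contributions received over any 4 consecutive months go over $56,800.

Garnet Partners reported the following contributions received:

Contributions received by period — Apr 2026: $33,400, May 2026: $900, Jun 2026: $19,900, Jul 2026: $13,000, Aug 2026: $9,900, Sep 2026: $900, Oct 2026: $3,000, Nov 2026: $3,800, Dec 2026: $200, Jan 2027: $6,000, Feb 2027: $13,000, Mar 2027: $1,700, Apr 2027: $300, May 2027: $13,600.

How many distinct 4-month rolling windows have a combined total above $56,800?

Apr 2026–Jul 2026: $33,400 + $900 + $19,900 + $13,000 = $67,200 (over)
May 2026–Aug 2026: $900 + $19,900 + $13,000 + $9,900 = $43,700 (under)
Jun 2026–Sep 2026: $19,900 + $13,000 + $9,900 + $900 = $43,700 (under)
Jul 2026–Oct 2026: $13,000 + $9,900 + $900 + $3,000 = $26,800 (under)
Aug 2026–Nov 2026: $9,900 + $900 + $3,000 + $3,800 = $17,600 (under)
Sep 2026–Dec 2026: $900 + $3,000 + $3,800 + $200 = $7,900 (under)
Oct 2026–Jan 2027: $3,000 + $3,800 + $200 + $6,000 = $13,000 (under)
Nov 2026–Feb 2027: $3,800 + $200 + $6,000 + $13,000 = $23,000 (under)
Dec 2026–Mar 2027: $200 + $6,000 + $13,000 + $1,700 = $20,900 (under)
Jan 2027–Apr 2027: $6,000 + $13,000 + $1,700 + $300 = $21,000 (under)
Feb 2027–May 2027: $13,000 + $1,700 + $300 + $13,600 = $28,600 (under)
1 window exceeds the threshold.

1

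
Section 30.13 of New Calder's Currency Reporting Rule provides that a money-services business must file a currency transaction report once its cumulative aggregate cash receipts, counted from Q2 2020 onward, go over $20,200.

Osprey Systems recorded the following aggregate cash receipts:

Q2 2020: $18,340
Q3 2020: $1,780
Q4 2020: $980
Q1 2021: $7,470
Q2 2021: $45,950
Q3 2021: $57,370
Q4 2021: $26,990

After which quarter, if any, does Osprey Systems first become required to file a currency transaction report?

Through Q2 2020: $18,340
Through Q3 2020: $20,120
Through Q4 2020: $21,100 ← exceeds threshold

Q4 2020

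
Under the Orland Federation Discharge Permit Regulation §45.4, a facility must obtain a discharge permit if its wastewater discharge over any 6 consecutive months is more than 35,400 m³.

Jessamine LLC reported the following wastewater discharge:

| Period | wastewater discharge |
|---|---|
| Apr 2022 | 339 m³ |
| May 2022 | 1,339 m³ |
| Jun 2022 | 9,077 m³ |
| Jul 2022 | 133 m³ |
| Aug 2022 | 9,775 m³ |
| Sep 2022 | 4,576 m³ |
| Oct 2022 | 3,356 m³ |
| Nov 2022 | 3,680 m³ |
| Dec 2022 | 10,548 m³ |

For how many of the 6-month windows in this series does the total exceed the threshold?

Apr 2022–Sep 2022: 339 m³ + 1,339 m³ + 9,077 m³ + 133 m³ + 9,775 m³ + 4,576 m³ = 25,239 m³ (under)
May 2022–Oct 2022: 1,339 m³ + 9,077 m³ + 133 m³ + 9,775 m³ + 4,576 m³ + 3,356 m³ = 28,256 m³ (under)
Jun 2022–Nov 2022: 9,077 m³ + 133 m³ + 9,775 m³ + 4,576 m³ + 3,356 m³ + 3,680 m³ = 30,597 m³ (under)
Jul 2022–Dec 2022: 133 m³ + 9,775 m³ + 4,576 m³ + 3,356 m³ + 3,680 m³ + 10,548 m³ = 32,068 m³ (under)
0 windows exceed the threshold.

0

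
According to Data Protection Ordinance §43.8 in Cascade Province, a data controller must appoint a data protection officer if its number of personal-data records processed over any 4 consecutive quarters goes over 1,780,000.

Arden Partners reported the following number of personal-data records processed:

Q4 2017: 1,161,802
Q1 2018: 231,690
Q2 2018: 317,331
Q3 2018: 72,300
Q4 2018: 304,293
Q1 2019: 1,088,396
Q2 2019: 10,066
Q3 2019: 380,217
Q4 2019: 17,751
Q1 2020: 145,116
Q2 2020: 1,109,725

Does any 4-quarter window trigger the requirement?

Q4 2017–Q3 2018: 1,161,802 + 231,690 + 317,331 + 72,300 = 1,783,123 (over)
Q1 2018–Q4 2018: 231,690 + 317,331 + 72,300 + 304,293 = 925,614 (under)
Q2 2018–Q1 2019: 317,331 + 72,300 + 304,293 + 1,088,396 = 1,782,320 (over)
Q3 2018–Q2 2019: 72,300 + 304,293 + 1,088,396 + 10,066 = 1,475,055 (under)
Q4 2018–Q3 2019: 304,293 + 1,088,396 + 10,066 + 380,217 = 1,782,972 (over)
Q1 2019–Q4 2019: 1,088,396 + 10,066 + 380,217 + 17,751 = 1,496,430 (under)
Q2 2019–Q1 2020: 10,066 + 380,217 + 17,751 + 145,116 = 553,150 (under)
Q3 2019–Q2 2020: 380,217 + 17,751 + 145,116 + 1,109,725 = 1,652,809 (under)
At least one window exceeds 1,780,000.

Yes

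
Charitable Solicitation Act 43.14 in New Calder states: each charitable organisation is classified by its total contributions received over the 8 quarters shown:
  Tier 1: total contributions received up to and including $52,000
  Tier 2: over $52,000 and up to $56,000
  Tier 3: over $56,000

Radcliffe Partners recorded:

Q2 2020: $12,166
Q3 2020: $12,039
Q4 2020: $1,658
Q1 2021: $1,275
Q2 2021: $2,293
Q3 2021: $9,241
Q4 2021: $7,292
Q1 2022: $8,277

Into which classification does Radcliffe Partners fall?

Total contributions received: $12,166 + $12,039 + $1,658 + $1,275 + $2,293 + $9,241 + $7,292 + $8,277 = $54,241.
$52,000 < $54,241 ≤ $56,000, so Tier 2 applies.

Tier 2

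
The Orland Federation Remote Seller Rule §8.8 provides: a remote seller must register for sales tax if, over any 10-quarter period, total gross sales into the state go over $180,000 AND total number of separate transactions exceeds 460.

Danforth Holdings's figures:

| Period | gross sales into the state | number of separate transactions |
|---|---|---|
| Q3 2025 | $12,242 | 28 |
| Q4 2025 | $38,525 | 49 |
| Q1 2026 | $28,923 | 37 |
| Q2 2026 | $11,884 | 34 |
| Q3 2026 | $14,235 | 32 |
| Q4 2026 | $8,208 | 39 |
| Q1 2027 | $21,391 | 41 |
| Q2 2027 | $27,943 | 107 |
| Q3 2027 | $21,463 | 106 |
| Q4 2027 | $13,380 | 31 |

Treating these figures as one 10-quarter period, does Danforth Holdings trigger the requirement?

Total gross sales into the state: $12,242 + $38,525 + $28,923 + $11,884 + $14,235 + $8,208 + $21,391 + $27,943 + $21,463 + $13,380 = $198,194 (> $180,000).
Total number of separate transactions: 28 + 49 + 37 + 34 + 32 + 39 + 41 + 107 + 106 + 31 = 504 (> 460).
The test is 'and': both thresholds are exceeded.

Yes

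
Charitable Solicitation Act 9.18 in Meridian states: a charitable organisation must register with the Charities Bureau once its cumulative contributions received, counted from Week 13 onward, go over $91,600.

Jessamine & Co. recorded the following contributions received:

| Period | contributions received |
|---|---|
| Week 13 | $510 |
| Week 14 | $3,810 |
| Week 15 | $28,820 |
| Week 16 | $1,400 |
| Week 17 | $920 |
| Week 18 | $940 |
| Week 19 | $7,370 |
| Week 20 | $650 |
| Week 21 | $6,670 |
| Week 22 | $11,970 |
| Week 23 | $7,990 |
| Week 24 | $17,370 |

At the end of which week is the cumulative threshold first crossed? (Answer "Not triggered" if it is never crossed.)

Through Week 13: $510
Through Week 14: $4,320
Through Week 15: $33,140
Through Week 16: $34,540
Through Week 17: $35,460
Through Week 18: $36,400
Through Week 19: $43,770
Through Week 20: $44,420
Through Week 21: $51,090
Through Week 22: $63,060
Through Week 23: $71,050
Through Week 24: $88,420
Final cumulative total $88,420 ≤ $91,600; the threshold is never exceeded.

Not triggered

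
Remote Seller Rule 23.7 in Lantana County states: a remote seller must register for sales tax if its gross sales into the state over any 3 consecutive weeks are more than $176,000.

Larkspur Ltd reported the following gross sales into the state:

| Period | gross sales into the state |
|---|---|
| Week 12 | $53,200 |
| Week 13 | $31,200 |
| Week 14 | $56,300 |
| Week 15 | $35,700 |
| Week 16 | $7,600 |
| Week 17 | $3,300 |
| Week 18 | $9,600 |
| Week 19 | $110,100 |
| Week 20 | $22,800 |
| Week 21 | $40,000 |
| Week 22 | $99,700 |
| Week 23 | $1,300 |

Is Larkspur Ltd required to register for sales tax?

No

Week 12–Week 14: $53,200 + $31,200 + $56,300 = $140,700 (under)
Week 13–Week 15: $31,200 + $56,300 + $35,700 = $123,200 (under)
Week 14–Week 16: $56,300 + $35,700 + $7,600 = $99,600 (under)
Week 15–Week 17: $35,700 + $7,600 + $3,300 = $46,600 (under)
Week 16–Week 18: $7,600 + $3,300 + $9,600 = $20,500 (under)
Week 17–Week 19: $3,300 + $9,600 + $110,100 = $123,000 (under)
Week 18–Week 20: $9,600 + $110,100 + $22,800 = $142,500 (under)
Week 19–Week 21: $110,100 + $22,800 + $40,000 = $172,900 (under)
Week 20–Week 22: $22,800 + $40,000 + $99,700 = $162,500 (under)
Week 21–Week 23: $40,000 + $99,700 + $1,300 = $141,000 (under)
No window exceeds $176,000.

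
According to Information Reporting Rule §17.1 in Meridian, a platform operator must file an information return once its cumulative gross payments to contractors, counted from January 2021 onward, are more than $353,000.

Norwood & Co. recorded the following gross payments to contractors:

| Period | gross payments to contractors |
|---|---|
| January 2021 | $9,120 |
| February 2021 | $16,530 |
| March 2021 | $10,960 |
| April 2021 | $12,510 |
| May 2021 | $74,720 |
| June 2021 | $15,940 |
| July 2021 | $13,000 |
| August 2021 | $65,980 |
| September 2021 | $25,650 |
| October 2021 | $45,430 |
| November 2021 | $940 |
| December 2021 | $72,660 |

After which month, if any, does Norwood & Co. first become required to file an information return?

Through January 2021: $9,120
Through February 2021: $25,650
Through March 2021: $36,610
Through April 2021: $49,120
Through May 2021: $123,840
Through June 2021: $139,780
Through July 2021: $152,780
Through August 2021: $218,760
Through September 2021: $244,410
Through October 2021: $289,840
Through November 2021: $290,780
Through December 2021: $363,440 ← exceeds threshold

December 2021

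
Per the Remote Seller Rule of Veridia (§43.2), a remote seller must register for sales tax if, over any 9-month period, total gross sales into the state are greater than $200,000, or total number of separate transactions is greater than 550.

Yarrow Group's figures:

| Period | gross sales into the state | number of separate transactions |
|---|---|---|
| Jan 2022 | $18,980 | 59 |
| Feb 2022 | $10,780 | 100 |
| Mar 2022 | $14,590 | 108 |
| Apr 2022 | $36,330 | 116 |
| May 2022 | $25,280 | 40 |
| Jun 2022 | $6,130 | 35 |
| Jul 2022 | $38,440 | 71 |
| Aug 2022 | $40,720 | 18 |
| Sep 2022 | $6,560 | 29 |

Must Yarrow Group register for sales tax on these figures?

Yes

Total gross sales into the state: $18,980 + $10,780 + $14,590 + $36,330 + $25,280 + $6,130 + $38,440 + $40,720 + $6,560 = $197,810 (≤ $200,000).
Total number of separate transactions: 59 + 100 + 108 + 116 + 40 + 35 + 71 + 18 + 29 = 576 (> 550).
The test is 'or': at least one threshold is exceeded.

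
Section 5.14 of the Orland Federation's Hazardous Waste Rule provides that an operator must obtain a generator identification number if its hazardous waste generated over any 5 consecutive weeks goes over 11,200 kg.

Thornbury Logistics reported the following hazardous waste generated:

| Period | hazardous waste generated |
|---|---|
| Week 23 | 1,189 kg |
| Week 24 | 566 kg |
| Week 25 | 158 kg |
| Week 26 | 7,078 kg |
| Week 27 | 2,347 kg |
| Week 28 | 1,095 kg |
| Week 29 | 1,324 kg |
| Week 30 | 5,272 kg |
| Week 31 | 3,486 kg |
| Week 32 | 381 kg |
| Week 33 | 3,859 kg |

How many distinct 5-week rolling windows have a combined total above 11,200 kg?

7

Week 23–Week 27: 1,189 kg + 566 kg + 158 kg + 7,078 kg + 2,347 kg = 11,338 kg (over)
Week 24–Week 28: 566 kg + 158 kg + 7,078 kg + 2,347 kg + 1,095 kg = 11,244 kg (over)
Week 25–Week 29: 158 kg + 7,078 kg + 2,347 kg + 1,095 kg + 1,324 kg = 12,002 kg (over)
Week 26–Week 30: 7,078 kg + 2,347 kg + 1,095 kg + 1,324 kg + 5,272 kg = 17,116 kg (over)
Week 27–Week 31: 2,347 kg + 1,095 kg + 1,324 kg + 5,272 kg + 3,486 kg = 13,524 kg (over)
Week 28–Week 32: 1,095 kg + 1,324 kg + 5,272 kg + 3,486 kg + 381 kg = 11,558 kg (over)
Week 29–Week 33: 1,324 kg + 5,272 kg + 3,486 kg + 381 kg + 3,859 kg = 14,322 kg (over)
7 windows exceed the threshold.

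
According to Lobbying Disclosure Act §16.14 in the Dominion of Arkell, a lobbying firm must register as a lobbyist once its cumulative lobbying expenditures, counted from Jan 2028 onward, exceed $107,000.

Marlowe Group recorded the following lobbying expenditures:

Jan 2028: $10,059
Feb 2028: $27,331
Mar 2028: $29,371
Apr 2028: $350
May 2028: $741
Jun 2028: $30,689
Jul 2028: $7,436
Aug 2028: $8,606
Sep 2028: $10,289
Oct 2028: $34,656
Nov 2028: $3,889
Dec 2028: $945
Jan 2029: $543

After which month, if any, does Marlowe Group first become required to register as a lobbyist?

Through Jan 2028: $10,059
Through Feb 2028: $37,390
Through Mar 2028: $66,761
Through Apr 2028: $67,111
Through May 2028: $67,852
Through Jun 2028: $98,541
Through Jul 2028: $105,977
Through Aug 2028: $114,583 ← exceeds threshold

Aug 2028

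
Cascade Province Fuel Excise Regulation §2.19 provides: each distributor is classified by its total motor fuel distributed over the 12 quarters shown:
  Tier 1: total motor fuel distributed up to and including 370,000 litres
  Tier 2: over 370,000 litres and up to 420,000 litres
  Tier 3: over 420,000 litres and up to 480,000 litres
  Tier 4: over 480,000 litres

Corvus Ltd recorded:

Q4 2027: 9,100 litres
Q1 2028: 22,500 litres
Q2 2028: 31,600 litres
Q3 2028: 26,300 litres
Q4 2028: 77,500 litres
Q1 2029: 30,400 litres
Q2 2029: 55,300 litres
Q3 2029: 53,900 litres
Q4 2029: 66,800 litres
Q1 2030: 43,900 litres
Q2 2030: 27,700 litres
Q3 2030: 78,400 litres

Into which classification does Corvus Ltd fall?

Tier 4

Total motor fuel distributed: 9,100 litres + 22,500 litres + 31,600 litres + 26,300 litres + 77,500 litres + 30,400 litres + 55,300 litres + 53,900 litres + 66,800 litres + 43,900 litres + 27,700 litres + 78,400 litres = 523,400 litres.
523,400 litres > 480,000 litres, so Tier 4 applies.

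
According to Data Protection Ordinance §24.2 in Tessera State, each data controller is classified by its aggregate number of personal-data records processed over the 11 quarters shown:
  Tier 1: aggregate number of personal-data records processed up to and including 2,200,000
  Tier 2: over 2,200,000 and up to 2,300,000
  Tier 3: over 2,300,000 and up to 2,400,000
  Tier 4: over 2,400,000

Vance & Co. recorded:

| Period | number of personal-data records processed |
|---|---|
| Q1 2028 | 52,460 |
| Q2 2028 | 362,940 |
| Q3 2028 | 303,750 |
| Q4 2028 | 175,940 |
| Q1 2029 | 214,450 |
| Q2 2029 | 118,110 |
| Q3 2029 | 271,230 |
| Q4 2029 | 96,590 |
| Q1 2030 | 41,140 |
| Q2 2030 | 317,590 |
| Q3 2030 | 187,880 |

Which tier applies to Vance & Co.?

Tier 1

Aggregate number of personal-data records processed: 52,460 + 362,940 + 303,750 + 175,940 + 214,450 + 118,110 + 271,230 + 96,590 + 41,140 + 317,590 + 187,880 = 2,142,080.
2,142,080 ≤ 2,200,000, so Tier 1 applies.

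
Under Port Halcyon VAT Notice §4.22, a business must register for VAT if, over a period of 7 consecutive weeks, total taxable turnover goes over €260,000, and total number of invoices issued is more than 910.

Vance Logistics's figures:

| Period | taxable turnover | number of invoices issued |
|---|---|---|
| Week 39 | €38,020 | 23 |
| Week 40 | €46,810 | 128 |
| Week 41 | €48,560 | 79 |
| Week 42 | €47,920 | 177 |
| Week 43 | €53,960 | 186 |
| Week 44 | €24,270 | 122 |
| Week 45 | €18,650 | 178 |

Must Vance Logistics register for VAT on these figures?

Total taxable turnover: €38,020 + €46,810 + €48,560 + €47,920 + €53,960 + €24,270 + €18,650 = €278,190 (> €260,000).
Total number of invoices issued: 23 + 128 + 79 + 177 + 186 + 122 + 178 = 893 (≤ 910).
The test is 'and': the rule requires both, and at least one is not exceeded.

No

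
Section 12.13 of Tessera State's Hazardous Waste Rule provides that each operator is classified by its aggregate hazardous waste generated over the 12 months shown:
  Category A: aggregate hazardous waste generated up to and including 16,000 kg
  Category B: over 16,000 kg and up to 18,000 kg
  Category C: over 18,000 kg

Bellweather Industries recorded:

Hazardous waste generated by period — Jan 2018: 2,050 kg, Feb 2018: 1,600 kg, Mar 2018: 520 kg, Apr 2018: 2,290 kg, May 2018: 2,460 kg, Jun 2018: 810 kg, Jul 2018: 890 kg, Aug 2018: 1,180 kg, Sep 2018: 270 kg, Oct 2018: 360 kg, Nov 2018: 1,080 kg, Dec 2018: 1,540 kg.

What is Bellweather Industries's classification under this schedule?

Aggregate hazardous waste generated: 2,050 kg + 1,600 kg + 520 kg + 2,290 kg + 2,460 kg + 810 kg + 890 kg + 1,180 kg + 270 kg + 360 kg + 1,080 kg + 1,540 kg = 15,050 kg.
15,050 kg ≤ 16,000 kg, so Category A applies.

Category A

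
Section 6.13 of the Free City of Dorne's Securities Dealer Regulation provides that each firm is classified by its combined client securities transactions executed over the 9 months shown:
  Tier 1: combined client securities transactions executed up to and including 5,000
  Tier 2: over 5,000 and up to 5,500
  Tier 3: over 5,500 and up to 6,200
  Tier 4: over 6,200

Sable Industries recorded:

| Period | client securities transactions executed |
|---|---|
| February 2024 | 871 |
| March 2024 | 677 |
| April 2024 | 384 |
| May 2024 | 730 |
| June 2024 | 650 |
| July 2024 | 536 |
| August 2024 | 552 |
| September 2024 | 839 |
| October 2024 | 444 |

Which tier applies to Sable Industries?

Combined client securities transactions executed: 871 + 677 + 384 + 730 + 650 + 536 + 552 + 839 + 444 = 5,683.
5,500 < 5,683 ≤ 6,200, so Tier 3 applies.

Tier 3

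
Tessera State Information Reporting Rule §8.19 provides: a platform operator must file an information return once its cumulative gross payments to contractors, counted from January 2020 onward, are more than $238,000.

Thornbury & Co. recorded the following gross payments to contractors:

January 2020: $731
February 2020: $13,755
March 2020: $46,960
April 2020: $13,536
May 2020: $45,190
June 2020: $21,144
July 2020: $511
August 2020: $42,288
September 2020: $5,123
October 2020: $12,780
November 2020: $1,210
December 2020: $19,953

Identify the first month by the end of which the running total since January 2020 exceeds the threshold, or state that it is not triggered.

Not triggered

Through January 2020: $731
Through February 2020: $14,486
Through March 2020: $61,446
Through April 2020: $74,982
Through May 2020: $120,172
Through June 2020: $141,316
Through July 2020: $141,827
Through August 2020: $184,115
Through September 2020: $189,238
Through October 2020: $202,018
Through November 2020: $203,228
Through December 2020: $223,181
Final cumulative total $223,181 ≤ $238,000; the threshold is never exceeded.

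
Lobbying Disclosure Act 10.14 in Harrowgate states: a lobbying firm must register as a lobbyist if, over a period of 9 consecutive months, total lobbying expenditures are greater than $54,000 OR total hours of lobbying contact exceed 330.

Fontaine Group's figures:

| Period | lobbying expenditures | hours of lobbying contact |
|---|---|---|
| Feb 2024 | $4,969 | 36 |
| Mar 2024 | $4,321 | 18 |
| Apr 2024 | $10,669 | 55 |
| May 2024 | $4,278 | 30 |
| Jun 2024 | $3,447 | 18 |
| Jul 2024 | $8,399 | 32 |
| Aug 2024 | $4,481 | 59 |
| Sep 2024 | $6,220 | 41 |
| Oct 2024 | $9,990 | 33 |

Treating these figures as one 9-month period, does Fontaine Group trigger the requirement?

Total lobbying expenditures: $4,969 + $4,321 + $10,669 + $4,278 + $3,447 + $8,399 + $4,481 + $6,220 + $9,990 = $56,774 (> $54,000).
Total hours of lobbying contact: 36 + 18 + 55 + 30 + 18 + 32 + 59 + 41 + 33 = 322 (≤ 330).
The test is 'or': at least one threshold is exceeded.

Yes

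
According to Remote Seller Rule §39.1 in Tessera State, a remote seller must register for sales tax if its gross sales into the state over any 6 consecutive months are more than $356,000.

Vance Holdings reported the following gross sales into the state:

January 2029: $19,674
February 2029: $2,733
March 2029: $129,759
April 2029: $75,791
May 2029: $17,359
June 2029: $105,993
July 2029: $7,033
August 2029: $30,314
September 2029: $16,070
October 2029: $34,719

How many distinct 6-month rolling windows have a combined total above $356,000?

January 2029–June 2029: $19,674 + $2,733 + $129,759 + $75,791 + $17,359 + $105,993 = $351,309 (under)
February 2029–July 2029: $2,733 + $129,759 + $75,791 + $17,359 + $105,993 + $7,033 = $338,668 (under)
March 2029–August 2029: $129,759 + $75,791 + $17,359 + $105,993 + $7,033 + $30,314 = $366,249 (over)
April 2029–September 2029: $75,791 + $17,359 + $105,993 + $7,033 + $30,314 + $16,070 = $252,560 (under)
May 2029–October 2029: $17,359 + $105,993 + $7,033 + $30,314 + $16,070 + $34,719 = $211,488 (under)
1 window exceeds the threshold.

1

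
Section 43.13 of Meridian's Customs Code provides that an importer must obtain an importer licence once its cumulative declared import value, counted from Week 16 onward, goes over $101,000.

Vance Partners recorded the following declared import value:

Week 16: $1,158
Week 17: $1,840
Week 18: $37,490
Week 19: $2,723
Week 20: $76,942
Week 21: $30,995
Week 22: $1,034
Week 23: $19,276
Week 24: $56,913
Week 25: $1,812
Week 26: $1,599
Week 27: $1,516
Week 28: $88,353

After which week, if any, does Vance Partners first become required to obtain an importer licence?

Week 20

Through Week 16: $1,158
Through Week 17: $2,998
Through Week 18: $40,488
Through Week 19: $43,211
Through Week 20: $120,153 ← exceeds threshold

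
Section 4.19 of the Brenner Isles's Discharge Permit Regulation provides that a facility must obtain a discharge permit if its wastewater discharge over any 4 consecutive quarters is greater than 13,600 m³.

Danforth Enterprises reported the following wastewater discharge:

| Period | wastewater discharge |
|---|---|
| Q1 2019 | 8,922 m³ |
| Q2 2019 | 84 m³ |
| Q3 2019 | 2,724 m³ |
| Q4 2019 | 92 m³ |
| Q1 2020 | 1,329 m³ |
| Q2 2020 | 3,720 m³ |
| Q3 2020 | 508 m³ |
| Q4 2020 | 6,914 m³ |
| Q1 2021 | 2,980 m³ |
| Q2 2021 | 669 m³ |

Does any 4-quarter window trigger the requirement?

Yes

Q1 2019–Q4 2019: 8,922 m³ + 84 m³ + 2,724 m³ + 92 m³ = 11,822 m³ (under)
Q2 2019–Q1 2020: 84 m³ + 2,724 m³ + 92 m³ + 1,329 m³ = 4,229 m³ (under)
Q3 2019–Q2 2020: 2,724 m³ + 92 m³ + 1,329 m³ + 3,720 m³ = 7,865 m³ (under)
Q4 2019–Q3 2020: 92 m³ + 1,329 m³ + 3,720 m³ + 508 m³ = 5,649 m³ (under)
Q1 2020–Q4 2020: 1,329 m³ + 3,720 m³ + 508 m³ + 6,914 m³ = 12,471 m³ (under)
Q2 2020–Q1 2021: 3,720 m³ + 508 m³ + 6,914 m³ + 2,980 m³ = 14,122 m³ (over)
Q3 2020–Q2 2021: 508 m³ + 6,914 m³ + 2,980 m³ + 669 m³ = 11,071 m³ (under)
At least one window exceeds 13,600 m³.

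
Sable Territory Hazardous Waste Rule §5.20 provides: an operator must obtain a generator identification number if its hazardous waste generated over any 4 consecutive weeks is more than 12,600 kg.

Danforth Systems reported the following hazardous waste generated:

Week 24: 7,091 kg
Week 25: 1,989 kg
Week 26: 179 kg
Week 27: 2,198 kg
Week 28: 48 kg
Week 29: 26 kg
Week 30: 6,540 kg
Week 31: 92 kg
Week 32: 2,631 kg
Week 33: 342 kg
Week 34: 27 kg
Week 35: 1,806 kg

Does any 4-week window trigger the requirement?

No

Week 24–Week 27: 7,091 kg + 1,989 kg + 179 kg + 2,198 kg = 11,457 kg (under)
Week 25–Week 28: 1,989 kg + 179 kg + 2,198 kg + 48 kg = 4,414 kg (under)
Week 26–Week 29: 179 kg + 2,198 kg + 48 kg + 26 kg = 2,451 kg (under)
Week 27–Week 30: 2,198 kg + 48 kg + 26 kg + 6,540 kg = 8,812 kg (under)
Week 28–Week 31: 48 kg + 26 kg + 6,540 kg + 92 kg = 6,706 kg (under)
Week 29–Week 32: 26 kg + 6,540 kg + 92 kg + 2,631 kg = 9,289 kg (under)
Week 30–Week 33: 6,540 kg + 92 kg + 2,631 kg + 342 kg = 9,605 kg (under)
Week 31–Week 34: 92 kg + 2,631 kg + 342 kg + 27 kg = 3,092 kg (under)
Week 32–Week 35: 2,631 kg + 342 kg + 27 kg + 1,806 kg = 4,806 kg (under)
No window exceeds 12,600 kg.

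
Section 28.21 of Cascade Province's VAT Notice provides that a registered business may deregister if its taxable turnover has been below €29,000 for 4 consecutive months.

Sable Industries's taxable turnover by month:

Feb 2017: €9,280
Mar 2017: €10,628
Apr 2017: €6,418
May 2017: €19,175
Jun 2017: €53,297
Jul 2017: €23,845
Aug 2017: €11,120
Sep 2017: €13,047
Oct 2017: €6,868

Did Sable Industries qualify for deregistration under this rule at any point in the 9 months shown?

Months below €29,000: Feb 2017, Mar 2017, Apr 2017, May 2017, Jul 2017, Aug 2017, Sep 2017, Oct 2017.
Longest run of consecutive months below the threshold: 4.
4 ≥ 4, so Sable Industries became eligible.

Yes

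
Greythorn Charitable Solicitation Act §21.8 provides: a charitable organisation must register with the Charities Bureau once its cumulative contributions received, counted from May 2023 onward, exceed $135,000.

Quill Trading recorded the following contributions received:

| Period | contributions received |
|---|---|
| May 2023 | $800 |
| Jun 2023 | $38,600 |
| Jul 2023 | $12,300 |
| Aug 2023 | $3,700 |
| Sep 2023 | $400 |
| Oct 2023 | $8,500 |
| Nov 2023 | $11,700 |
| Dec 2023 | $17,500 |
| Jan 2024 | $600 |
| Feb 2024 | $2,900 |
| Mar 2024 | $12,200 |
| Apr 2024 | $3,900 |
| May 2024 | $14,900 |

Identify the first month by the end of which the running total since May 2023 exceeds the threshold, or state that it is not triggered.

Not triggered

Through May 2023: $800
Through Jun 2023: $39,400
Through Jul 2023: $51,700
Through Aug 2023: $55,400
Through Sep 2023: $55,800
Through Oct 2023: $64,300
Through Nov 2023: $76,000
Through Dec 2023: $93,500
Through Jan 2024: $94,100
Through Feb 2024: $97,000
Through Mar 2024: $109,200
Through Apr 2024: $113,100
Through May 2024: $128,000
Final cumulative total $128,000 ≤ $135,000; the threshold is never exceeded.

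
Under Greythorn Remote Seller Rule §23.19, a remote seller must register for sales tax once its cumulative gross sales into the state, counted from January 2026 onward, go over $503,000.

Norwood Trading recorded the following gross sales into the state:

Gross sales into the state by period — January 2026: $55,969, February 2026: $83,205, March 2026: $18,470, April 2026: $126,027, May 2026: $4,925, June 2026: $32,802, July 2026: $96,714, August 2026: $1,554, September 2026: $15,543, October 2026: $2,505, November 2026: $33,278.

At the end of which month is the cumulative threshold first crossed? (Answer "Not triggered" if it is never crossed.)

Through January 2026: $55,969
Through February 2026: $139,174
Through March 2026: $157,644
Through April 2026: $283,671
Through May 2026: $288,596
Through June 2026: $321,398
Through July 2026: $418,112
Through August 2026: $419,666
Through September 2026: $435,209
Through October 2026: $437,714
Through November 2026: $470,992
Final cumulative total $470,992 ≤ $503,000; the threshold is never exceeded.

Not triggered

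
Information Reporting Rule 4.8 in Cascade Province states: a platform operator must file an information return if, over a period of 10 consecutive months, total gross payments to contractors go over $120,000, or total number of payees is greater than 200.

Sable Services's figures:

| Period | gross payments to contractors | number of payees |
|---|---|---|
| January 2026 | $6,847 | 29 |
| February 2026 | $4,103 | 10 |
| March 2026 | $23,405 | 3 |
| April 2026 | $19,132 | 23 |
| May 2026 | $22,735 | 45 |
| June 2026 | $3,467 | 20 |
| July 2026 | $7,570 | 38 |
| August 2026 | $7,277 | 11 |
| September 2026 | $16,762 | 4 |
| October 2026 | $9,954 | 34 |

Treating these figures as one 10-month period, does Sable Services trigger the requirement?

Yes

Total gross payments to contractors: $6,847 + $4,103 + $23,405 + $19,132 + $22,735 + $3,467 + $7,570 + $7,277 + $16,762 + $9,954 = $121,252 (> $120,000).
Total number of payees: 29 + 10 + 3 + 23 + 45 + 20 + 38 + 11 + 4 + 34 = 217 (> 200).
The test is 'or': at least one threshold is exceeded.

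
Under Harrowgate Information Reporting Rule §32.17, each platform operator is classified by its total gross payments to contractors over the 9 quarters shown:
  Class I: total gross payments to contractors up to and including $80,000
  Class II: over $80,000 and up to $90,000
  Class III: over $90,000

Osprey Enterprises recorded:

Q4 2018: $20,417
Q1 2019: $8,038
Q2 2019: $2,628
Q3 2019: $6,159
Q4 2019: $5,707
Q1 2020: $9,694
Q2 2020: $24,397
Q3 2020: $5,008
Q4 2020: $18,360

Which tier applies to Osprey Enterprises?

Class III

Total gross payments to contractors: $20,417 + $8,038 + $2,628 + $6,159 + $5,707 + $9,694 + $24,397 + $5,008 + $18,360 = $100,408.
$100,408 > $90,000, so Class III applies.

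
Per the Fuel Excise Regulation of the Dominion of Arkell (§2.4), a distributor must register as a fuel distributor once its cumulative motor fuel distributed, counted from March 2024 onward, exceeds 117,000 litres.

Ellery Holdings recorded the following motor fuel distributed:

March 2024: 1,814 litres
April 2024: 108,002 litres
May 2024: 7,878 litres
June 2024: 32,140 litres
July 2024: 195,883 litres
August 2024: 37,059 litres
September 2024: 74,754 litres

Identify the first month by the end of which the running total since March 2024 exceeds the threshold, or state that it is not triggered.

Through March 2024: 1,814 litres
Through April 2024: 109,816 litres
Through May 2024: 117,694 litres ← exceeds threshold

May 2024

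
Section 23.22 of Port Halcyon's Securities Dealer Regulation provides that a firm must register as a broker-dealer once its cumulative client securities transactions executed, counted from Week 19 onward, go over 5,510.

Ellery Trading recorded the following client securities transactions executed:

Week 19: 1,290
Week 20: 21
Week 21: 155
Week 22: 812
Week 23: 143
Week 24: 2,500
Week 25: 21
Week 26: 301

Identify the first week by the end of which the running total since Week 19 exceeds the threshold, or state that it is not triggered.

Not triggered

Through Week 19: 1,290
Through Week 20: 1,311
Through Week 21: 1,466
Through Week 22: 2,278
Through Week 23: 2,421
Through Week 24: 4,921
Through Week 25: 4,942
Through Week 26: 5,243
Final cumulative total 5,243 ≤ 5,510; the threshold is never exceeded.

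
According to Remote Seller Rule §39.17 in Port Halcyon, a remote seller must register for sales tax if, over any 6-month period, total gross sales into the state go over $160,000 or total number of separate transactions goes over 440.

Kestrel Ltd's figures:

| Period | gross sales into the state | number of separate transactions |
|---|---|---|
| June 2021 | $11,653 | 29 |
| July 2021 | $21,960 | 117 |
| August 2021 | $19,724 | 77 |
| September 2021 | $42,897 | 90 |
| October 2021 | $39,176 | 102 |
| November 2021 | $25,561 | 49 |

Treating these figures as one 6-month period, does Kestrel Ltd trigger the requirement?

Total gross sales into the state: $11,653 + $21,960 + $19,724 + $42,897 + $39,176 + $25,561 = $160,971 (> $160,000).
Total number of separate transactions: 29 + 117 + 77 + 90 + 102 + 49 = 464 (> 440).
The test is 'or': at least one threshold is exceeded.

Yes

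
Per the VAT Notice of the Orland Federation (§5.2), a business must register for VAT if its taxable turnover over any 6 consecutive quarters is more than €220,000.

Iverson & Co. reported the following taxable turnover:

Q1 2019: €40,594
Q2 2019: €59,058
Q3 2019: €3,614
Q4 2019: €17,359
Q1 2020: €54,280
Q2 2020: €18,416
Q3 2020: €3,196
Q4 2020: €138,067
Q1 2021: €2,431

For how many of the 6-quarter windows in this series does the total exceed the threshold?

2

Q1 2019–Q2 2020: €40,594 + €59,058 + €3,614 + €17,359 + €54,280 + €18,416 = €193,321 (under)
Q2 2019–Q3 2020: €59,058 + €3,614 + €17,359 + €54,280 + €18,416 + €3,196 = €155,923 (under)
Q3 2019–Q4 2020: €3,614 + €17,359 + €54,280 + €18,416 + €3,196 + €138,067 = €234,932 (over)
Q4 2019–Q1 2021: €17,359 + €54,280 + €18,416 + €3,196 + €138,067 + €2,431 = €233,749 (over)
2 windows exceed the threshold.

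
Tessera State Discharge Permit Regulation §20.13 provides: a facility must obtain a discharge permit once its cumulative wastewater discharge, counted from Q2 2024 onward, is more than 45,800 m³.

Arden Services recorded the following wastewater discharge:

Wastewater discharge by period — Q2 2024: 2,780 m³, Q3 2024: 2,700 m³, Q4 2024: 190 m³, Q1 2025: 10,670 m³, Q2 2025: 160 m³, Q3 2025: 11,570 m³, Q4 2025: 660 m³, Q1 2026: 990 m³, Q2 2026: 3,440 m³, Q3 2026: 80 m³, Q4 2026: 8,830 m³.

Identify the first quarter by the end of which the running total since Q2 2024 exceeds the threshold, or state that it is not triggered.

Through Q2 2024: 2,780 m³
Through Q3 2024: 5,480 m³
Through Q4 2024: 5,670 m³
Through Q1 2025: 16,340 m³
Through Q2 2025: 16,500 m³
Through Q3 2025: 28,070 m³
Through Q4 2025: 28,730 m³
Through Q1 2026: 29,720 m³
Through Q2 2026: 33,160 m³
Through Q3 2026: 33,240 m³
Through Q4 2026: 42,070 m³
Final cumulative total 42,070 m³ ≤ 45,800 m³; the threshold is never exceeded.

Not triggered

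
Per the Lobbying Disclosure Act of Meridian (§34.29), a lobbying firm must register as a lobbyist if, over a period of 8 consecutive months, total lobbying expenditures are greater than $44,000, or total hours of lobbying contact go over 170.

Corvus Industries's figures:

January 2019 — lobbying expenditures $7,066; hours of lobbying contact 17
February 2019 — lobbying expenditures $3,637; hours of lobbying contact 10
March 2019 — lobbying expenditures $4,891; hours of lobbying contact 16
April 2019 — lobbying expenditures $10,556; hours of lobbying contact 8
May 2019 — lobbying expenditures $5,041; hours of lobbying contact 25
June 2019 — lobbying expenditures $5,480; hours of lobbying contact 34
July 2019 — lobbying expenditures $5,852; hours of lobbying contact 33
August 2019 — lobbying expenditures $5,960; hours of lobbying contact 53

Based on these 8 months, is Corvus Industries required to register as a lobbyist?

Total lobbying expenditures: $7,066 + $3,637 + $4,891 + $10,556 + $5,041 + $5,480 + $5,852 + $5,960 = $48,483 (> $44,000).
Total hours of lobbying contact: 17 + 10 + 16 + 8 + 25 + 34 + 33 + 53 = 196 (> 170).
The test is 'or': at least one threshold is exceeded.

Yes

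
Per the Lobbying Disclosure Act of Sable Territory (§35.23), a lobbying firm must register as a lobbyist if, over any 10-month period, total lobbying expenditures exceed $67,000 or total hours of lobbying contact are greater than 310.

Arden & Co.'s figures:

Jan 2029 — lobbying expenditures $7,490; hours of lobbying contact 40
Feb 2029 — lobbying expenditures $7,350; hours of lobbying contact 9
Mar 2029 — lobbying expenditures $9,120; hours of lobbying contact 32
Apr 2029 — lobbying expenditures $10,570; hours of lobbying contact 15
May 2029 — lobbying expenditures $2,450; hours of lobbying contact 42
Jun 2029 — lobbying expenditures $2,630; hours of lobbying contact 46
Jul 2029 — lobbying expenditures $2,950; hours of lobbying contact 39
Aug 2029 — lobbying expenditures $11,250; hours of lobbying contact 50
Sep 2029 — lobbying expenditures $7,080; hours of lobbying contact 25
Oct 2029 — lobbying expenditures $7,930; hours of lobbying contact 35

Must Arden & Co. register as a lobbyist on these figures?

Yes

Total lobbying expenditures: $7,490 + $7,350 + $9,120 + $10,570 + $2,450 + $2,630 + $2,950 + $11,250 + $7,080 + $7,930 = $68,820 (> $67,000).
Total hours of lobbying contact: 40 + 9 + 32 + 15 + 42 + 46 + 39 + 50 + 25 + 35 = 333 (> 310).
The test is 'or': at least one threshold is exceeded.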